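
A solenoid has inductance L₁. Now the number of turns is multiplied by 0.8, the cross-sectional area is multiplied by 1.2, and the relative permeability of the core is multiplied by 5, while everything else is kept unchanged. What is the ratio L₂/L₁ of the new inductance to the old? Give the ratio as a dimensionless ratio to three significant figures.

L₂/L₁ = 3.84

For a solenoid, L ∝ μᵣN²A/ℓ.
L₂/L₁ = (0.8)^2 × (1.2) × (5) = 3.84.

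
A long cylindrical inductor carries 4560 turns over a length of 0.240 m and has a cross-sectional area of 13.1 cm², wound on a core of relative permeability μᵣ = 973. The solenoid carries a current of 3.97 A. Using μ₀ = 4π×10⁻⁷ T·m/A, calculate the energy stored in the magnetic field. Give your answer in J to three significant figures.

U ≈ 1090 J

A = 13.1 cm² = 1.310×10^-3 m².
L = μ₀μᵣN²A/ℓ = (4π×10⁻⁷)(973)(4560)²(1.310×10^-3)/(0.24) = 138.8 H.
U = ½LI² = ½(138.8)(3.97)² = 1.094×10^3 J.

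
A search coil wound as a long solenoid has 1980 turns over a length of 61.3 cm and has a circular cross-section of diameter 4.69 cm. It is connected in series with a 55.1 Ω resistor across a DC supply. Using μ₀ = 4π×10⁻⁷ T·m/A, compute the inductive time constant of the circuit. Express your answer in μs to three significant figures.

A = π(d/2)² = π(2.345×10^-2 m)² = 1.728×10^-3 m².
L = μ₀N²A/ℓ = (4π×10⁻⁷)(1980)²(1.728×10^-3)/(0.613) = 1.388×10^-2 H.
τ = L/R = (1.388×10^-2)/(55.1) = 2.520×10^-4 s.

τ ≈ 252 μs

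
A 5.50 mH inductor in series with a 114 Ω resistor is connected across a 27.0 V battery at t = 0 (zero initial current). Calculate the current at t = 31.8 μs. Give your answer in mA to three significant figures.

τ = L/R = 5.500×10^-3/114 = 4.8246×10^-5 s; final current I_∞ = ε/R = 27.0/114 = 0.2368 A.
I(t) = I_∞(1 − e^(−t/τ)) with t/τ = 0.659.
I = (0.2368)(1 − e^(−0.659)) = 0.1143 A.

I ≈ 114 mA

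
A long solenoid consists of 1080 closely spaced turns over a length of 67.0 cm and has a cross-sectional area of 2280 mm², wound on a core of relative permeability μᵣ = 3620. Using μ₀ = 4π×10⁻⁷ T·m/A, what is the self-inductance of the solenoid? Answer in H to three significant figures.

L ≈ 18.1 H

A = 2280 mm² = 2.280×10^-3 m².
For a long solenoid, L = μ₀μᵣN²A/ℓ.
L = (4π×10⁻⁷)(3620)(1080)²(2.280×10^-3)/(0.67 m) = 18.06 H.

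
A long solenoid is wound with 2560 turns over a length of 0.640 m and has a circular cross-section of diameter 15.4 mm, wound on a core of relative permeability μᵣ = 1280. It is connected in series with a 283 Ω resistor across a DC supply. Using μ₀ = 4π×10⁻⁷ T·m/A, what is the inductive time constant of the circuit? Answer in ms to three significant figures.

τ ≈ 10.8 ms

A = π(d/2)² = π(7.700×10^-3 m)² = 1.863×10^-4 m².
L = μ₀μᵣN²A/ℓ = (4π×10⁻⁷)(1280)(2560)²(1.863×10^-4)/(0.64) = 3.068 H.
τ = L/R = (3.068)/(283) = 1.084×10^-2 s.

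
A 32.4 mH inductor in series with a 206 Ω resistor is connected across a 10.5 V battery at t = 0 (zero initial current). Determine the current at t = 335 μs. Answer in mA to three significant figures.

I ≈ 44.9 mA

τ = L/R = 3.240×10^-2/206 = 1.573×10^-4 s; final current I_∞ = ε/R = 10.5/206 = 5.097×10^-2 A.
I(t) = I_∞(1 − e^(−t/τ)) with t/τ = 2.130.
I = (5.097×10^-2)(1 − e^(−2.130)) = 4.491×10^-2 A.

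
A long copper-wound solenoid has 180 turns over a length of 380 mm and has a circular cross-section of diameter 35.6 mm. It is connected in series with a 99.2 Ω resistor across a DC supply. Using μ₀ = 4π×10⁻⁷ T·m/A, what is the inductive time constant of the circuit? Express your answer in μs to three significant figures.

τ ≈ 1.08 μs

A = π(d/2)² = π(1.780×10^-2 m)² = 9.954×10^-4 m².
L = μ₀N²A/ℓ = (4π×10⁻⁷)(180)²(9.954×10^-4)/(0.38) = 1.067×10^-4 H.
τ = L/R = (1.067×10^-4)/(99.2) = 1.075×10^-6 s.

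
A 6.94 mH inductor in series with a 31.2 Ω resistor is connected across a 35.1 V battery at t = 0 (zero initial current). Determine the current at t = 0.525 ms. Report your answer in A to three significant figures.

I ≈ 1.02 A

τ = L/R = 6.940×10^-3/31.2 = 2.224×10^-4 s; final current I_∞ = ε/R = 35.1/31.2 = 1.125 A.
I(t) = I_∞(1 − e^(−t/τ)) with t/τ = 2.360.
I = (1.125)(1 − e^(−2.360)) = 1.019 A.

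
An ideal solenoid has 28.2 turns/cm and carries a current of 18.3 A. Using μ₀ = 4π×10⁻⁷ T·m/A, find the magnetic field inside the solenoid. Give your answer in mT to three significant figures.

B ≈ 64.9 mT

Inside a long solenoid, B = μ₀nI.
B = (4π×10⁻⁷)(2.820×10^3 m⁻¹)(18.3 A) = 6.485×10^-2 T.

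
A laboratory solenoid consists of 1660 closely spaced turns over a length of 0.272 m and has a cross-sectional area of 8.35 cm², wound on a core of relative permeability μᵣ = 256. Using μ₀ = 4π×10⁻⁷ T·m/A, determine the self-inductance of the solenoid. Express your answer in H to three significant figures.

L ≈ 2.72 H

A = 8.35 cm² = 8.350×10^-4 m².
For a long solenoid, L = μ₀μᵣN²A/ℓ.
L = (4π×10⁻⁷)(256)(1660)²(8.350×10^-4)/(0.272 m) = 2.721 H.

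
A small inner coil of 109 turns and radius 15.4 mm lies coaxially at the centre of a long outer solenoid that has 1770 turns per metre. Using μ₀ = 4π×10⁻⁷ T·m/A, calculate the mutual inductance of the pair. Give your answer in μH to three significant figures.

The outer solenoid produces a uniform field B₁ = μ₀n₁I₁ across the inner coil,
so the flux linkage is N₂Φ = N₂B₁A₂ = μ₀n₁N₂A₂·I₁, giving M = μ₀n₁N₂A₂.
A₂ = πr² = π(1.540×10^-2 m)² = 7.451×10^-4 m².
M = (4π×10⁻⁷)(1770)(109)(7.451×10^-4) = 1.806×10^-4 H.

M ≈ 181 μH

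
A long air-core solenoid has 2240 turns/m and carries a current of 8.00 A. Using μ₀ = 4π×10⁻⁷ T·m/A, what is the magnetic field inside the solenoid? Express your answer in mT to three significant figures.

B ≈ 22.5 mT

Inside a long solenoid, B = μ₀nI.
B = (4π×10⁻⁷)(2.240×10^3 m⁻¹)(8.00 A) = 2.252×10^-2 T.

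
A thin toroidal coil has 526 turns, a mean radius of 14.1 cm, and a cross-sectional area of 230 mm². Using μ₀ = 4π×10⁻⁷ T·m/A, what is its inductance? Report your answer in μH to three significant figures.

L ≈ 90.3 μH

For a thin toroid, L = μ₀N²A/(2πR).
L = (4π×10⁻⁷)(526)²(2.300×10^-4) / (2π×0.141 m) = 9.026×10^-5 H.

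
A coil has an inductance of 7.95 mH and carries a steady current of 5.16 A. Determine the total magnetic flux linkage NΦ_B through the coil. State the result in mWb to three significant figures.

From L = NΦ_B/I, the flux linkage is NΦ_B = LI.
NΦ_B = (7.950×10^-3 H)(5.16 A) = 4.102×10^-2 Wb.

NΦ_B ≈ 41.0 mWb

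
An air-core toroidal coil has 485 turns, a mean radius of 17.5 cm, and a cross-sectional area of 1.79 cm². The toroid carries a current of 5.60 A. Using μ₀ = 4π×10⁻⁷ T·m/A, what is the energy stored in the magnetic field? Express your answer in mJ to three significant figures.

U ≈ 0.755 mJ

L = μ₀N²A/(2πR) = (4π×10⁻⁷)(485)²(1.790×10^-4)/(2π×0.175) = 4.812×10^-5 H.
U = ½LI² = ½(4.812×10^-5)(5.60)² = 7.545×10^-4 J.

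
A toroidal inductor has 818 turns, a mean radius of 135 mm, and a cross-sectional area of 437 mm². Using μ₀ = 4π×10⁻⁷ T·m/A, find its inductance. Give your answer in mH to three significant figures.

For a thin toroid, L = μ₀N²A/(2πR).
L = (4π×10⁻⁷)(818)²(4.370×10^-4) / (2π×0.135 m) = 4.332×10^-4 H.

L ≈ 0.433 mH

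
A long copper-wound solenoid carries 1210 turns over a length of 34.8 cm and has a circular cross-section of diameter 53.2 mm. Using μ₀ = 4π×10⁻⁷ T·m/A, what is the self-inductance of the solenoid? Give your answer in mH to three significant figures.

A = π(d/2)² = π(2.660×10^-2 m)² = 2.223×10^-3 m².
For a long solenoid, L = μ₀N²A/ℓ.
L = (4π×10⁻⁷)(1210)²(2.223×10^-3)/(0.348 m) = 1.175×10^-2 H.

L ≈ 11.8 mH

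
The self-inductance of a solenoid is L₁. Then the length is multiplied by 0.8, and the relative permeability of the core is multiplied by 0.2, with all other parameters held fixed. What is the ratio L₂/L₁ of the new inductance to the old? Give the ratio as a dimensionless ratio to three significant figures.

L₂/L₁ = 0.250

For a solenoid, L ∝ μᵣN²A/ℓ.
L₂/L₁ = (0.8)^-1 × (0.2) = 0.250.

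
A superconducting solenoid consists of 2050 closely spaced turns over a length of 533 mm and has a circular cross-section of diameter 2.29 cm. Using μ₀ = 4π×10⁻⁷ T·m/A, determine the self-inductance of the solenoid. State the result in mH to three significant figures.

A = π(d/2)² = π(1.145×10^-2 m)² = 4.119×10^-4 m².
For a long solenoid, L = μ₀N²A/ℓ.
L = (4π×10⁻⁷)(2050)²(4.119×10^-4)/(0.533 m) = 4.081×10^-3 H.

L ≈ 4.08 mH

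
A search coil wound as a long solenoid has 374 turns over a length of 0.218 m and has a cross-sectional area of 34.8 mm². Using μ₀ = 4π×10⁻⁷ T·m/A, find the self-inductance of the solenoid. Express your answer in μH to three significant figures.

L ≈ 28.1 μH

A = 34.8 mm² = 3.480×10^-5 m².
For a long solenoid, L = μ₀N²A/ℓ.
L = (4π×10⁻⁷)(374)²(3.480×10^-5)/(0.218 m) = 2.806×10^-5 H.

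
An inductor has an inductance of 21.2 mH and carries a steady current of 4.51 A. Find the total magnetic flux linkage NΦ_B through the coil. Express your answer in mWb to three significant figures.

NΦ_B ≈ 95.6 mWb

From L = NΦ_B/I, the flux linkage is NΦ_B = LI.
NΦ_B = (2.120×10^-2 H)(4.51 A) = 9.561×10^-2 Wb.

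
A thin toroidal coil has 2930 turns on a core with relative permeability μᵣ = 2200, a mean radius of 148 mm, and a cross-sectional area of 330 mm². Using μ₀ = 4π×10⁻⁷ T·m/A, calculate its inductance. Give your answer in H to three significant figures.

For a thin toroid, L = μ₀μᵣN²A/(2πR).
L = (4π×10⁻⁷)(2200)(2930)²(3.300×10^-4) / (2π×0.148 m) = 8.422 H.

L ≈ 8.42 H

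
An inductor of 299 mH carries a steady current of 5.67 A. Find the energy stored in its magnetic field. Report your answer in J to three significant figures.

Stored magnetic energy: U = ½LI².
U = ½(0.299 H)(5.67 A)² = 4.806 J.

U ≈ 4.81 J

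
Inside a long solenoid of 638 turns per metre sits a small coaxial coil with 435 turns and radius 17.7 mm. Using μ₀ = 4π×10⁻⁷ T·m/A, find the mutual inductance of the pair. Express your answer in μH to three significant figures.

The outer solenoid produces a uniform field B₁ = μ₀n₁I₁ across the inner coil,
so the flux linkage is N₂Φ = N₂B₁A₂ = μ₀n₁N₂A₂·I₁, giving M = μ₀n₁N₂A₂.
A₂ = πr² = π(1.770×10^-2 m)² = 9.842×10^-4 m².
M = (4π×10⁻⁷)(638)(435)(9.842×10^-4) = 3.433×10^-4 H.

M ≈ 343 μH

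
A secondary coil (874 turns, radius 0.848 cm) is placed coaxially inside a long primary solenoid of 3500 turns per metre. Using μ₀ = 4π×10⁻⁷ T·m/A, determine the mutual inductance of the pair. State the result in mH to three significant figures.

The outer solenoid produces a uniform field B₁ = μ₀n₁I₁ across the inner coil,
so the flux linkage is N₂Φ = N₂B₁A₂ = μ₀n₁N₂A₂·I₁, giving M = μ₀n₁N₂A₂.
A₂ = πr² = π(8.480×10^-3 m)² = 2.259×10^-4 m².
M = (4π×10⁻⁷)(3500)(874)(2.259×10^-4) = 8.684×10^-4 H.

M ≈ 0.868 mH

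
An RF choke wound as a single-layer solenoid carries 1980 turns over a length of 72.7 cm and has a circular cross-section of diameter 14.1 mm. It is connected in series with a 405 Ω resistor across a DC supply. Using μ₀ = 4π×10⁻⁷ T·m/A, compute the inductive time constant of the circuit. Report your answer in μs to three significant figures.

τ ≈ 2.61 μs

A = π(d/2)² = π(7.050×10^-3 m)² = 1.561×10^-4 m².
L = μ₀N²A/ℓ = (4π×10⁻⁷)(1980)²(1.561×10^-4)/(0.727) = 1.058×10^-3 H.
τ = L/R = (1.058×10^-3)/(405) = 2.613×10^-6 s.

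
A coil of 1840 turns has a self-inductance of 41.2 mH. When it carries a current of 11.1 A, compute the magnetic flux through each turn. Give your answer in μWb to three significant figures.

From L = NΦ_B/I, the flux per turn is Φ_B = LI/N.
Φ_B = (4.120×10^-2 H)(11.1 A)/1840 = 2.485×10^-4 Wb.

Φ_B ≈ 249 μWb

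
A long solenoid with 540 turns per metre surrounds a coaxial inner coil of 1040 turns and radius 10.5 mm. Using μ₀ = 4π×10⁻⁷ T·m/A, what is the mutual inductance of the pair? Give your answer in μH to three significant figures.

The outer solenoid produces a uniform field B₁ = μ₀n₁I₁ across the inner coil,
so the flux linkage is N₂Φ = N₂B₁A₂ = μ₀n₁N₂A₂·I₁, giving M = μ₀n₁N₂A₂.
A₂ = πr² = π(1.050×10^-2 m)² = 3.464×10^-4 m².
M = (4π×10⁻⁷)(540)(1040)(3.464×10^-4) = 2.444×10^-4 H.

M ≈ 244 μH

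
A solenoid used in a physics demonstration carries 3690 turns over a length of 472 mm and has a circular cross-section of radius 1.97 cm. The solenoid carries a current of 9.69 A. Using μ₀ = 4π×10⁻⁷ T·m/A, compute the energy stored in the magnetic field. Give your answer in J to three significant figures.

U ≈ 2.08 J

A = πr² = π(1.970×10^-2 m)² = 1.219×10^-3 m².
L = μ₀N²A/ℓ = (4π×10⁻⁷)(3690)²(1.219×10^-3)/(0.472) = 4.420×10^-2 H.
U = ½LI² = ½(4.420×10^-2)(9.69)² = 2.075 J.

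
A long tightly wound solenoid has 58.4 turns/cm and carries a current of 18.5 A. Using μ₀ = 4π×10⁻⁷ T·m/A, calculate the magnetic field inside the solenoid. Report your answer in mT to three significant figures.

Inside a long solenoid, B = μ₀nI.
B = (4π×10⁻⁷)(5.840×10^3 m⁻¹)(18.5 A) = 0.1358 T.

B ≈ 136 mT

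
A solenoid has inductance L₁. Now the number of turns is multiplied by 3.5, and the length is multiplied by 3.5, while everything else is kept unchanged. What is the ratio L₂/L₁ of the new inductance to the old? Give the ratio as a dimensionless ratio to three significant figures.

For a solenoid, L ∝ μᵣN²A/ℓ.
L₂/L₁ = (3.5)^2 × (3.5)^-1 = 3.50.

L₂/L₁ = 3.50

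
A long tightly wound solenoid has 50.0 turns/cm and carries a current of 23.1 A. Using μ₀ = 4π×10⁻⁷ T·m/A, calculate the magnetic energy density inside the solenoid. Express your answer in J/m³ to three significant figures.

B = μ₀nI = (4π×10⁻⁷)(5.000×10^3)(23.1) = 0.1451 T.
u = B²/(2μ₀) = (0.1451)²/(2×4π×10⁻⁷) = 8.382×10^3 J/m³.

u ≈ 8380 J/m³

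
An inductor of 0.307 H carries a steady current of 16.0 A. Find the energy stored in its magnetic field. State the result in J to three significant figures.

Stored magnetic energy: U = ½LI².
U = ½(0.307 H)(16.0 A)² = 39.3 J.

U ≈ 39.3 J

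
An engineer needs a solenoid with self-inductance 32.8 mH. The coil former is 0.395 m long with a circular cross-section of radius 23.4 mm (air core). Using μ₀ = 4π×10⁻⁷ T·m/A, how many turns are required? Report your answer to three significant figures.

A = πr² = π(2.340×10^-2 m)² = 1.720×10^-3 m².
From L = μ₀N²A/ℓ, N = √(Lℓ / (μ₀A)).
N = √[(3.280×10^-2)(0.395) / ((4π×10⁻⁷)×1.720×10^-3)] = √(5.993×10^6) ≈ 2448.2.

N ≈ 2450 turns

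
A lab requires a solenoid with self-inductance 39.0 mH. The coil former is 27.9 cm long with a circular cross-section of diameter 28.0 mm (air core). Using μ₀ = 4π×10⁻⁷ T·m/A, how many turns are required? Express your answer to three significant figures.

A = π(d/2)² = π(1.400×10^-2 m)² = 6.158×10^-4 m².
From L = μ₀N²A/ℓ, N = √(Lℓ / (μ₀A)).
N = √[(3.900×10^-2)(0.279) / ((4π×10⁻⁷)×6.158×10^-4)] = √(1.406×10^7) ≈ 3750.0.

N ≈ 3750 turns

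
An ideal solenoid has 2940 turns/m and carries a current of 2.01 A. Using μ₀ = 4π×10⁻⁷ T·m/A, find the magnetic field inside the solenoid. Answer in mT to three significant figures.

B ≈ 7.43 mT

Inside a long solenoid, B = μ₀nI.
B = (4π×10⁻⁷)(2.940×10^3 m⁻¹)(2.01 A) = 7.426×10^-3 T.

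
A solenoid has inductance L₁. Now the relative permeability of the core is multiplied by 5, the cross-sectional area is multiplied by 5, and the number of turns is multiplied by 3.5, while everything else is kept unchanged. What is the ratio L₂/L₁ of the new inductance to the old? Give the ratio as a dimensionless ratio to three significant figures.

For a solenoid, L ∝ μᵣN²A/ℓ.
L₂/L₁ = (5) × (5) × (3.5)^2 = 306.

L₂/L₁ = 306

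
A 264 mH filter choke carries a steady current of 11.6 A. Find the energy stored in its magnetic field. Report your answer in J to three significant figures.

U ≈ 17.8 J

Stored magnetic energy: U = ½LI².
U = ½(0.264 H)(11.6 A)² = 17.76 J.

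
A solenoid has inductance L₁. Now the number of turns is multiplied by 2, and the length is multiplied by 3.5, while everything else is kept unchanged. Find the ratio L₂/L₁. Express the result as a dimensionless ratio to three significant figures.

L₂/L₁ = 1.14

For a solenoid, L ∝ μᵣN²A/ℓ.
L₂/L₁ = (2)^2 × (3.5)^-1 = 1.14.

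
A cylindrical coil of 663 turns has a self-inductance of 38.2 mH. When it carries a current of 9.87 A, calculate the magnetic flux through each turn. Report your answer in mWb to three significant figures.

From L = NΦ_B/I, the flux per turn is Φ_B = LI/N.
Φ_B = (3.820×10^-2 H)(9.87 A)/663 = 5.687×10^-4 Wb.

Φ_B ≈ 0.569 mWb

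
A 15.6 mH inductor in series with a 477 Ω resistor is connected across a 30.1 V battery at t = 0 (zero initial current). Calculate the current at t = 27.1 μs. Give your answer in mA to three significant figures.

I ≈ 35.5 mA

τ = L/R = 1.560×10^-2/477 = 3.270×10^-5 s; final current I_∞ = ε/R = 30.1/477 = 6.310×10^-2 A.
I(t) = I_∞(1 − e^(−t/τ)) with t/τ = 0.829.
I = (6.310×10^-2)(1 − e^(−0.829)) = 3.5549×10^-2 A.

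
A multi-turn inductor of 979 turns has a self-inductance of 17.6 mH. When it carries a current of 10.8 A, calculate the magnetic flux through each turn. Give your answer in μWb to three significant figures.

From L = NΦ_B/I, the flux per turn is Φ_B = LI/N.
Φ_B = (1.760×10^-2 H)(10.8 A)/979 = 1.942×10^-4 Wb.

Φ_B ≈ 194 μWb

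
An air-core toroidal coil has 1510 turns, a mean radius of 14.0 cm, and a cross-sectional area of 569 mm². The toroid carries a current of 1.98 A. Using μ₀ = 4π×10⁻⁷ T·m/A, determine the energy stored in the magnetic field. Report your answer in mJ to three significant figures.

U ≈ 3.63 mJ

L = μ₀N²A/(2πR) = (4π×10⁻⁷)(1510)²(5.690×10^-4)/(2π×0.14) = 1.853×10^-3 H.
U = ½LI² = ½(1.853×10^-3)(1.98)² = 3.633×10^-3 J.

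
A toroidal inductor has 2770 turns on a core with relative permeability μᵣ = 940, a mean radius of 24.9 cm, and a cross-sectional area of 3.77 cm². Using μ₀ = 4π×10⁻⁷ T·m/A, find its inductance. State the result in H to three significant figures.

For a thin toroid, L = μ₀μᵣN²A/(2πR).
L = (4π×10⁻⁷)(940)(2770)²(3.770×10^-4) / (2π×0.249 m) = 2.184 H.

L ≈ 2.18 H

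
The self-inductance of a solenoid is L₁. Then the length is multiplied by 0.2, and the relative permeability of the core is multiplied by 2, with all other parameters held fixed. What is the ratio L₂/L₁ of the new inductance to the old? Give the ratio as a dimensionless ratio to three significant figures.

L₂/L₁ = 10.0

For a solenoid, L ∝ μᵣN²A/ℓ.
L₂/L₁ = (0.2)^-1 × (2) = 10.0.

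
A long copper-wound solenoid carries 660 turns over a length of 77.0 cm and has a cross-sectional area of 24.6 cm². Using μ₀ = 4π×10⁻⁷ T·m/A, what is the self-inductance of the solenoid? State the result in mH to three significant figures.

A = 24.6 cm² = 2.460×10^-3 m².
For a long solenoid, L = μ₀N²A/ℓ.
L = (4π×10⁻⁷)(660)²(2.460×10^-3)/(0.77 m) = 1.749×10^-3 H.

L ≈ 1.75 mH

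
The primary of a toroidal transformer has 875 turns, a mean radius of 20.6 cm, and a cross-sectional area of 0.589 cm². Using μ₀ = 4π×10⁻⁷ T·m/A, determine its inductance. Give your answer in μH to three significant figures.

For a thin toroid, L = μ₀N²A/(2πR).
L = (4π×10⁻⁷)(875)²(5.890×10^-5) / (2π×0.206 m) = 4.378×10^-5 H.

L ≈ 43.8 μH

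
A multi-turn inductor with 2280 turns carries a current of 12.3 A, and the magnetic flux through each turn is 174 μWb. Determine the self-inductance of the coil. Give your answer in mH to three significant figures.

L ≈ 32.3 mH

Self-inductance is defined by L = NΦ_B/I (flux linkage over current).
L = (2280)(1.740×10^-4 Wb)/(12.3 A) = 3.225×10^-2 H.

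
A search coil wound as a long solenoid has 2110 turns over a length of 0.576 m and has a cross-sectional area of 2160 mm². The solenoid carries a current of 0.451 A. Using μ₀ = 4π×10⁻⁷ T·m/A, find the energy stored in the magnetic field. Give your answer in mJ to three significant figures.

A = 2160 mm² = 2.160×10^-3 m².
L = μ₀N²A/ℓ = (4π×10⁻⁷)(2110)²(2.160×10^-3)/(0.576) = 2.098×10^-2 H.
U = ½LI² = ½(2.098×10^-2)(0.451)² = 2.134×10^-3 J.

U ≈ 2.13 mJ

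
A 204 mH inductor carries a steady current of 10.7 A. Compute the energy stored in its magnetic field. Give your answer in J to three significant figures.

U ≈ 11.7 J

Stored magnetic energy: U = ½LI².
U = ½(0.204 H)(10.7 A)² = 11.68 J.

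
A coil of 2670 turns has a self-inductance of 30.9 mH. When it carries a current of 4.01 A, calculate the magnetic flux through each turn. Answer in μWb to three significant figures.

From L = NΦ_B/I, the flux per turn is Φ_B = LI/N.
Φ_B = (3.090×10^-2 H)(4.01 A)/2670 = 4.641×10^-5 Wb.

Φ_B ≈ 46.4 μWb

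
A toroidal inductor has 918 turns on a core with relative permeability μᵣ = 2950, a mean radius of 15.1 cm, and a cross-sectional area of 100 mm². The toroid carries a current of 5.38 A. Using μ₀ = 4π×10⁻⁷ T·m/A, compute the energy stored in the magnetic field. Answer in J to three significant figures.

U ≈ 4.77 J

L = μ₀μᵣN²A/(2πR) = (4π×10⁻⁷)(2950)(918)²(1.000×10^-4)/(2π×0.151) = 0.3293 H.
U = ½LI² = ½(0.3293)(5.38)² = 4.765 J.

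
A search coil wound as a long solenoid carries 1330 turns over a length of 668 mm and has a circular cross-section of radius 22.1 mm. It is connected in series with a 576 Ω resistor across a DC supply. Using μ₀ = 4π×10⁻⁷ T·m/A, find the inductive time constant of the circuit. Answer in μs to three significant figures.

τ ≈ 8.86 μs

A = πr² = π(2.210×10^-2 m)² = 1.534×10^-3 m².
L = μ₀N²A/ℓ = (4π×10⁻⁷)(1330)²(1.534×10^-3)/(0.668) = 5.106×10^-3 H.
τ = L/R = (5.106×10^-3)/(576) = 8.864×10^-6 s.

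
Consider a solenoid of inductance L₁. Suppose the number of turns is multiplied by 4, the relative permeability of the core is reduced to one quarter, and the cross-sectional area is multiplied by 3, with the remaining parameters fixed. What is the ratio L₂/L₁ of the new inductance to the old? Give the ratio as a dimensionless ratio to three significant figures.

L₂/L₁ = 12.0

For a solenoid, L ∝ μᵣN²A/ℓ.
L₂/L₁ = (4)^2 × (0.25) × (3) = 12.0.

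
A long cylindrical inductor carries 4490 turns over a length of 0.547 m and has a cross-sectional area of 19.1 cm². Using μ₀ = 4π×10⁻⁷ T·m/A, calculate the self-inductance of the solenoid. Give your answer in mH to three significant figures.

L ≈ 88.5 mH

A = 19.1 cm² = 1.910×10^-3 m².
For a long solenoid, L = μ₀N²A/ℓ.
L = (4π×10⁻⁷)(4490)²(1.910×10^-3)/(0.547 m) = 8.846×10^-2 H.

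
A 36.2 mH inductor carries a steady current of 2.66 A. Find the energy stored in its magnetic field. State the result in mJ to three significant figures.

Stored magnetic energy: U = ½LI².
U = ½(3.620×10^-2 H)(2.66 A)² = 0.1281 J.

U ≈ 128 mJ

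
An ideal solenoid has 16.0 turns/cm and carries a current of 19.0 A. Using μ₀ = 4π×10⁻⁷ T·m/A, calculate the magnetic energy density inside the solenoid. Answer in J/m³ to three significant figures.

u ≈ 581 J/m³

B = μ₀nI = (4π×10⁻⁷)(1.600×10^3)(19.0) = 3.820×10^-2 T.
u = B²/(2μ₀) = (3.820×10^-2)²/(2×4π×10⁻⁷) = 580.7 J/m³.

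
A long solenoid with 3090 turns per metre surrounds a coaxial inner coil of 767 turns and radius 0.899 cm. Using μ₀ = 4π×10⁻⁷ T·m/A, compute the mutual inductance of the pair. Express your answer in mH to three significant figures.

The outer solenoid produces a uniform field B₁ = μ₀n₁I₁ across the inner coil,
so the flux linkage is N₂Φ = N₂B₁A₂ = μ₀n₁N₂A₂·I₁, giving M = μ₀n₁N₂A₂.
A₂ = πr² = π(8.990×10^-3 m)² = 2.539×10^-4 m².
M = (4π×10⁻⁷)(3090)(767)(2.539×10^-4) = 7.562×10^-4 H.

M ≈ 0.756 mH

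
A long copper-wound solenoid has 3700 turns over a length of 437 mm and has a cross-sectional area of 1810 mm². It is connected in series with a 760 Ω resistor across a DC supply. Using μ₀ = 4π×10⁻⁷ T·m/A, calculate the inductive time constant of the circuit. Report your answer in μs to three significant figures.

τ ≈ 93.8 μs

A = 1810 mm² = 1.810×10^-3 m².
L = μ₀N²A/ℓ = (4π×10⁻⁷)(3700)²(1.810×10^-3)/(0.437) = 7.125×10^-2 H.
τ = L/R = (7.125×10^-2)/(760) = 9.376×10^-5 s.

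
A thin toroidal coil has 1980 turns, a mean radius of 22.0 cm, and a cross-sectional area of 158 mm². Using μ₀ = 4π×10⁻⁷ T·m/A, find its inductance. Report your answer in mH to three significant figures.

L ≈ 0.563 mH

For a thin toroid, L = μ₀N²A/(2πR).
L = (4π×10⁻⁷)(1980)²(1.580×10^-4) / (2π×0.22 m) = 5.631×10^-4 H.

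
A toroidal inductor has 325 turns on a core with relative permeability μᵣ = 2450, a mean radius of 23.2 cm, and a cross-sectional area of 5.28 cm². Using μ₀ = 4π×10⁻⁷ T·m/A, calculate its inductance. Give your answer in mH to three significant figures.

For a thin toroid, L = μ₀μᵣN²A/(2πR).
L = (4π×10⁻⁷)(2450)(325)²(5.280×10^-4) / (2π×0.232 m) = 0.1178 H.

L ≈ 118 mH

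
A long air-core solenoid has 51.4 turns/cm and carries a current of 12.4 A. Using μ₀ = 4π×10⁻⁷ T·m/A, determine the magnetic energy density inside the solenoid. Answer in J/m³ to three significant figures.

u ≈ 2550 J/m³

B = μ₀nI = (4π×10⁻⁷)(5.140×10^3)(12.4) = 8.009×10^-2 T.
u = B²/(2μ₀) = (8.009×10^-2)²/(2×4π×10⁻⁷) = 2.552×10^3 J/m³.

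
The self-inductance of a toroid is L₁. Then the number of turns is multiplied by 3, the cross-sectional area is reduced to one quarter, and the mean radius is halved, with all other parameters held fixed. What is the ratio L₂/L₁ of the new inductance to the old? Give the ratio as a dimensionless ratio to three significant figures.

For a toroid, L ∝ μᵣN²A/R.
L₂/L₁ = (3)^2 × (0.25) × (0.5)^-1 = 4.50.

L₂/L₁ = 4.50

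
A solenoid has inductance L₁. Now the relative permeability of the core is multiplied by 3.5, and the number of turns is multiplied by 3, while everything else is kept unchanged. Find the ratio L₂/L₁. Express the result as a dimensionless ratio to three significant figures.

For a solenoid, L ∝ μᵣN²A/ℓ.
L₂/L₁ = (3.5) × (3)^2 = 31.5.

L₂/L₁ = 31.5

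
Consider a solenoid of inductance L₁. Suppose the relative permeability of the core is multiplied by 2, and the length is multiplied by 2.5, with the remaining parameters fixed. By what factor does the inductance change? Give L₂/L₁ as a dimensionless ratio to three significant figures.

For a solenoid, L ∝ μᵣN²A/ℓ.
L₂/L₁ = (2) × (2.5)^-1 = 0.800.

L₂/L₁ = 0.800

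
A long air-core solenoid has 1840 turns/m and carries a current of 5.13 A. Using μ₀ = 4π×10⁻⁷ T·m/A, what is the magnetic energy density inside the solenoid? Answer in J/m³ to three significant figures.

B = μ₀nI = (4π×10⁻⁷)(1.840×10^3)(5.13) = 1.186×10^-2 T.
u = B²/(2μ₀) = (1.186×10^-2)²/(2×4π×10⁻⁷) = 55.98 J/m³.

u ≈ 56.0 J/m³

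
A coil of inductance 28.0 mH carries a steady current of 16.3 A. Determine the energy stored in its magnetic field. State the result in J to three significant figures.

U ≈ 3.72 J

Stored magnetic energy: U = ½LI².
U = ½(2.800×10^-2 H)(16.3 A)² = 3.72 J.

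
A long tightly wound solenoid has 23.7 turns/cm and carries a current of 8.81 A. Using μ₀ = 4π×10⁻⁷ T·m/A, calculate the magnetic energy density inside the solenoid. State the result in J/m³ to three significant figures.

u ≈ 274 J/m³

B = μ₀nI = (4π×10⁻⁷)(2.370×10^3)(8.81) = 2.624×10^-2 T.
u = B²/(2μ₀) = (2.624×10^-2)²/(2×4π×10⁻⁷) = 273.9 J/m³.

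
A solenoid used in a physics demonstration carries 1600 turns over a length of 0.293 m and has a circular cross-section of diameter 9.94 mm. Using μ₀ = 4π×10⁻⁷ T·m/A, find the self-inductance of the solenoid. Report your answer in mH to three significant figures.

L ≈ 0.852 mH

A = π(d/2)² = π(4.970×10^-3 m)² = 7.760×10^-5 m².
For a long solenoid, L = μ₀N²A/ℓ.
L = (4π×10⁻⁷)(1600)²(7.760×10^-5)/(0.293 m) = 8.520×10^-4 H.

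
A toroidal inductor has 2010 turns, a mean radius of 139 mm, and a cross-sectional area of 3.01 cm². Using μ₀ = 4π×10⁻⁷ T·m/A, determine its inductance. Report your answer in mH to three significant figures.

L ≈ 1.75 mH

For a thin toroid, L = μ₀N²A/(2πR).
L = (4π×10⁻⁷)(2010)²(3.010×10^-4) / (2π×0.139 m) = 1.750×10^-3 H.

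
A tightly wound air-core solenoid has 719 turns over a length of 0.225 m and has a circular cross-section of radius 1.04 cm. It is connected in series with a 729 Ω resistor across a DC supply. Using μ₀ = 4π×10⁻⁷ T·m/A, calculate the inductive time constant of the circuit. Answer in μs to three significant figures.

τ ≈ 1.35 μs

A = πr² = π(1.040×10^-2 m)² = 3.398×10^-4 m².
L = μ₀N²A/ℓ = (4π×10⁻⁷)(719)²(3.398×10^-4)/(0.225) = 9.811×10^-4 H.
τ = L/R = (9.811×10^-4)/(729) = 1.346×10^-6 s.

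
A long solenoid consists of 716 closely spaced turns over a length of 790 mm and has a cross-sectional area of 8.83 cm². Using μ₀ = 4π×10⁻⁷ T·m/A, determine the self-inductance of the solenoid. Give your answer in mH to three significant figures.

A = 8.83 cm² = 8.830×10^-4 m².
For a long solenoid, L = μ₀N²A/ℓ.
L = (4π×10⁻⁷)(716)²(8.830×10^-4)/(0.79 m) = 7.201×10^-4 H.

L ≈ 0.720 mH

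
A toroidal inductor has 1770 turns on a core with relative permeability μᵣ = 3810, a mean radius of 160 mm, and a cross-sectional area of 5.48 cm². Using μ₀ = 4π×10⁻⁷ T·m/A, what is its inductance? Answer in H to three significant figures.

L ≈ 8.18 H

For a thin toroid, L = μ₀μᵣN²A/(2πR).
L = (4π×10⁻⁷)(3810)(1770)²(5.480×10^-4) / (2π×0.16 m) = 8.176 H.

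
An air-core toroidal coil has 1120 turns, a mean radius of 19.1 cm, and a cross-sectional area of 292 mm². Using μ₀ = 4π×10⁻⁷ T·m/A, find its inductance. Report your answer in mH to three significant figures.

L ≈ 0.384 mH

For a thin toroid, L = μ₀N²A/(2πR).
L = (4π×10⁻⁷)(1120)²(2.920×10^-4) / (2π×0.191 m) = 3.835×10^-4 H.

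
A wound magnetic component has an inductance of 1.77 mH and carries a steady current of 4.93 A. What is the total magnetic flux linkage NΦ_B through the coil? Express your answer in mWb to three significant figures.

From L = NΦ_B/I, the flux linkage is NΦ_B = LI.
NΦ_B = (1.770×10^-3 H)(4.93 A) = 8.726×10^-3 Wb.

NΦ_B ≈ 8.73 mWb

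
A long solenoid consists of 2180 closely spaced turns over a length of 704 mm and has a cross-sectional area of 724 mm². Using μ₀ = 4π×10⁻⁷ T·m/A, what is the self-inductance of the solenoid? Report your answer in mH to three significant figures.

A = 724 mm² = 7.240×10^-4 m².
For a long solenoid, L = μ₀N²A/ℓ.
L = (4π×10⁻⁷)(2180)²(7.240×10^-4)/(0.704 m) = 6.142×10^-3 H.

L ≈ 6.14 mH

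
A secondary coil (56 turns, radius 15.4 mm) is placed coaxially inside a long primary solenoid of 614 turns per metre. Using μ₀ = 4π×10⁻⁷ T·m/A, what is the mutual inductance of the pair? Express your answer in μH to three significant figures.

The outer solenoid produces a uniform field B₁ = μ₀n₁I₁ across the inner coil,
so the flux linkage is N₂Φ = N₂B₁A₂ = μ₀n₁N₂A₂·I₁, giving M = μ₀n₁N₂A₂.
A₂ = πr² = π(1.540×10^-2 m)² = 7.451×10^-4 m².
M = (4π×10⁻⁷)(614)(56)(7.451×10^-4) = 3.219×10^-5 H.

M ≈ 32.2 μH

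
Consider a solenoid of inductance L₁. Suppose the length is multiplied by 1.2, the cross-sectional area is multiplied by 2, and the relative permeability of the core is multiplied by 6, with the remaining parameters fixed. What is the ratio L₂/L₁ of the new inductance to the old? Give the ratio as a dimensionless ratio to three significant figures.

L₂/L₁ = 10.0

For a solenoid, L ∝ μᵣN²A/ℓ.
L₂/L₁ = (1.2)^-1 × (2) × (6) = 10.0.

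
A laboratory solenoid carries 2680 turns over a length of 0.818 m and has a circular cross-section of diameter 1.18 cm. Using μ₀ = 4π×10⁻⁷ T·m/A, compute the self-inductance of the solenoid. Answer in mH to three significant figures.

L ≈ 1.21 mH

A = π(d/2)² = π(5.900×10^-3 m)² = 1.094×10^-4 m².
For a long solenoid, L = μ₀N²A/ℓ.
L = (4π×10⁻⁷)(2680)²(1.094×10^-4)/(0.818 m) = 1.207×10^-3 H.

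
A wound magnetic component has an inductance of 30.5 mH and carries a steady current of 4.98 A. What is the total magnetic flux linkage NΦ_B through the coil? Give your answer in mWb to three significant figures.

NΦ_B ≈ 152 mWb

From L = NΦ_B/I, the flux linkage is NΦ_B = LI.
NΦ_B = (3.050×10^-2 H)(4.98 A) = 0.1519 Wb.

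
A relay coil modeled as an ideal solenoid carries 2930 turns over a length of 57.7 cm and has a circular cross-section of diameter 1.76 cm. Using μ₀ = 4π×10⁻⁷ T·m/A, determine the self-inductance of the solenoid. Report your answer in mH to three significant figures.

A = π(d/2)² = π(8.800×10^-3 m)² = 2.433×10^-4 m².
For a long solenoid, L = μ₀N²A/ℓ.
L = (4π×10⁻⁷)(2930)²(2.433×10^-4)/(0.577 m) = 4.549×10^-3 H.

L ≈ 4.55 mH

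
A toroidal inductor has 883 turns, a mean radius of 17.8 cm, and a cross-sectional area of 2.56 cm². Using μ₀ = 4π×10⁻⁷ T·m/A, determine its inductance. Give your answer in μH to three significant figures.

L ≈ 224 μH

For a thin toroid, L = μ₀N²A/(2πR).
L = (4π×10⁻⁷)(883)²(2.560×10^-4) / (2π×0.178 m) = 2.243×10^-4 H.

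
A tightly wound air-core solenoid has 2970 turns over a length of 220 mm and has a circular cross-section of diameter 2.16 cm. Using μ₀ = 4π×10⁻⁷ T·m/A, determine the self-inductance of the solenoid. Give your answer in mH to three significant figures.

A = π(d/2)² = π(1.080×10^-2 m)² = 3.664×10^-4 m².
For a long solenoid, L = μ₀N²A/ℓ.
L = (4π×10⁻⁷)(2970)²(3.664×10^-4)/(0.22 m) = 1.846×10^-2 H.

L ≈ 18.5 mH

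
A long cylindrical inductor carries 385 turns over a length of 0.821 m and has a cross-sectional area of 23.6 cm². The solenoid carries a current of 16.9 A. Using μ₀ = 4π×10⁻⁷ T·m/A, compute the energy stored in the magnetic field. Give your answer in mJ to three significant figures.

A = 23.6 cm² = 2.360×10^-3 m².
L = μ₀N²A/ℓ = (4π×10⁻⁷)(385)²(2.360×10^-3)/(0.821) = 5.354×10^-4 H.
U = ½LI² = ½(5.354×10^-4)(16.9)² = 7.646×10^-2 J.

U ≈ 76.5 mJ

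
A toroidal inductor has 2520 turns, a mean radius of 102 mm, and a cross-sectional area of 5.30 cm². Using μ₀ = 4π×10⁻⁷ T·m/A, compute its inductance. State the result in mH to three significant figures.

For a thin toroid, L = μ₀N²A/(2πR).
L = (4π×10⁻⁷)(2520)²(5.300×10^-4) / (2π×0.102 m) = 6.599×10^-3 H.

L ≈ 6.60 mH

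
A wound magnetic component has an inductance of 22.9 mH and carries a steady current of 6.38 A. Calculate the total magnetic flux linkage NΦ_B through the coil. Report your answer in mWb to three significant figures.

NΦ_B ≈ 146 mWb

From L = NΦ_B/I, the flux linkage is NΦ_B = LI.
NΦ_B = (2.290×10^-2 H)(6.38 A) = 0.1461 Wb.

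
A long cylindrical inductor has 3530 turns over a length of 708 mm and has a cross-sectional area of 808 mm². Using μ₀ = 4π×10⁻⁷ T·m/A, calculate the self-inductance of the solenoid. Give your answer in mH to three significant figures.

L ≈ 17.9 mH

A = 808 mm² = 8.080×10^-4 m².
For a long solenoid, L = μ₀N²A/ℓ.
L = (4π×10⁻⁷)(3530)²(8.080×10^-4)/(0.708 m) = 1.787×10^-2 H.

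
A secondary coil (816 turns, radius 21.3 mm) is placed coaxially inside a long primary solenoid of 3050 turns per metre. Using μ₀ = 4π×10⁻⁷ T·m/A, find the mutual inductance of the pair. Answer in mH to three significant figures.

The outer solenoid produces a uniform field B₁ = μ₀n₁I₁ across the inner coil,
so the flux linkage is N₂Φ = N₂B₁A₂ = μ₀n₁N₂A₂·I₁, giving M = μ₀n₁N₂A₂.
A₂ = πr² = π(2.130×10^-2 m)² = 1.425×10^-3 m².
M = (4π×10⁻⁷)(3050)(816)(1.425×10^-3) = 4.458×10^-3 H.

M ≈ 4.46 mH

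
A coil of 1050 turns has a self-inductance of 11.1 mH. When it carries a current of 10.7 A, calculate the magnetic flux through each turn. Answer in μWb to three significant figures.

Φ_B ≈ 113 μWb

From L = NΦ_B/I, the flux per turn is Φ_B = LI/N.
Φ_B = (1.110×10^-2 H)(10.7 A)/1050 = 1.131×10^-4 Wb.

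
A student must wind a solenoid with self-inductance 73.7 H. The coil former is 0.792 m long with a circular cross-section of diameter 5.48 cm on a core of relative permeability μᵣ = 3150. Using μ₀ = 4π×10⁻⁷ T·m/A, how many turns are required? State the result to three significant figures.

N ≈ 2500 turns

A = π(d/2)² = π(2.740×10^-2 m)² = 2.359×10^-3 m².
From L = μ₀μᵣN²A/ℓ, N = √(Lℓ / (μ₀μᵣA)).
N = √[(73.7)(0.792) / ((4π×10⁻⁷)(3150)×2.359×10^-3)] = √(6.252×10^6) ≈ 2500.4.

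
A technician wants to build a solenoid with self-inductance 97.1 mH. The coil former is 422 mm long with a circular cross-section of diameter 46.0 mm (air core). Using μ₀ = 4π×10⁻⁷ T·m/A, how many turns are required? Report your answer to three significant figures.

N ≈ 4430 turns

A = π(d/2)² = π(2.300×10^-2 m)² = 1.662×10^-3 m².
From L = μ₀N²A/ℓ, N = √(Lℓ / (μ₀A)).
N = √[(9.710×10^-2)(0.422) / ((4π×10⁻⁷)×1.662×10^-3)] = √(1.962×10^7) ≈ 4429.5.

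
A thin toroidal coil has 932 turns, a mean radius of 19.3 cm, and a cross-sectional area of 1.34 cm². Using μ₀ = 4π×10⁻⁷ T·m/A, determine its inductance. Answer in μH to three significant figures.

L ≈ 121 μH

For a thin toroid, L = μ₀N²A/(2πR).
L = (4π×10⁻⁷)(932)²(1.340×10^-4) / (2π×0.193 m) = 1.206×10^-4 H.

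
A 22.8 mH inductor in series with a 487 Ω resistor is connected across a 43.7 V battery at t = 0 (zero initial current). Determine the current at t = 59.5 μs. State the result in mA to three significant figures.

I ≈ 64.6 mA

τ = L/R = 2.280×10^-2/487 = 4.682×10^-5 s; final current I_∞ = ε/R = 43.7/487 = 8.973×10^-2 A.
I(t) = I_∞(1 − e^(−t/τ)) with t/τ = 1.271.
I = (8.973×10^-2)(1 − e^(−1.271)) = 6.456×10^-2 A.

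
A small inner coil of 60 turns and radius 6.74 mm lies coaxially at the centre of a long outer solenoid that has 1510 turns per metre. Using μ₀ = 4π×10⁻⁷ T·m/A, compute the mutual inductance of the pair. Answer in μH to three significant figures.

The outer solenoid produces a uniform field B₁ = μ₀n₁I₁ across the inner coil,
so the flux linkage is N₂Φ = N₂B₁A₂ = μ₀n₁N₂A₂·I₁, giving M = μ₀n₁N₂A₂.
A₂ = πr² = π(6.740×10^-3 m)² = 1.427×10^-4 m².
M = (4π×10⁻⁷)(1510)(60)(1.427×10^-4) = 1.6248×10^-5 H.

M ≈ 16.2 μH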